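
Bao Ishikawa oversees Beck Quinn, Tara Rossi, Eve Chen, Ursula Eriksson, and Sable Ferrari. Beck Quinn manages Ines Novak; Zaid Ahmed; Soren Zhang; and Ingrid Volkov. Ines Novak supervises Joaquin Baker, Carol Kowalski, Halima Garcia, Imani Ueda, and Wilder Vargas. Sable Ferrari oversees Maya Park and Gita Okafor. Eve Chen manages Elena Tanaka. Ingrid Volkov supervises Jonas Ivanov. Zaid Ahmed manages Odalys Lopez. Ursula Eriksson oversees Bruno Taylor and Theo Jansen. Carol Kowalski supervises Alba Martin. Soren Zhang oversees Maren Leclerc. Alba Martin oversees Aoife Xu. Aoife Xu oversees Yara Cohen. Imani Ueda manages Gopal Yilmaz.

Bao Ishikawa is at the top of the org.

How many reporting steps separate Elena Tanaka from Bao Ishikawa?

Chain from Elena Tanaka up to Bao Ishikawa: Elena Tanaka → Eve Chen → Bao Ishikawa. That is 2 steps up, so Elena Tanaka is 2 levels below Bao Ishikawa.

2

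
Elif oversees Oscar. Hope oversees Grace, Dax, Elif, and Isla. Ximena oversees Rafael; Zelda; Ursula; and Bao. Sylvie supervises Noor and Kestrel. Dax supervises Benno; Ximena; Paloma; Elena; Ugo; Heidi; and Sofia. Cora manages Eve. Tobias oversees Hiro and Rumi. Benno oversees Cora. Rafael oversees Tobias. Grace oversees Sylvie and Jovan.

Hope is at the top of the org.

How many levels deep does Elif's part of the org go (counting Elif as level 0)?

1

The longest chain under Elif runs Elif → Oscar, which is 1 level below Elif.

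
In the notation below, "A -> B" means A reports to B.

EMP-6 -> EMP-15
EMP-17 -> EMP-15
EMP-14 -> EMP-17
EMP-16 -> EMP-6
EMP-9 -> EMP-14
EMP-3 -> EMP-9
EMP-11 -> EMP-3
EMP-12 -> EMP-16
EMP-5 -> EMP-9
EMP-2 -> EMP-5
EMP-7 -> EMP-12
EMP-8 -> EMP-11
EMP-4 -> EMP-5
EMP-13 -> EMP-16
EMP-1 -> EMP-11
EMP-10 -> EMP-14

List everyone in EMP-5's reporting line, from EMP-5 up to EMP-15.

EMP-5 reports to EMP-9. EMP-9 reports to EMP-14. EMP-14 reports to EMP-17. EMP-17 reports to EMP-15. EMP-15 is at the top.

EMP-5 -> EMP-9 -> EMP-14 -> EMP-17 -> EMP-15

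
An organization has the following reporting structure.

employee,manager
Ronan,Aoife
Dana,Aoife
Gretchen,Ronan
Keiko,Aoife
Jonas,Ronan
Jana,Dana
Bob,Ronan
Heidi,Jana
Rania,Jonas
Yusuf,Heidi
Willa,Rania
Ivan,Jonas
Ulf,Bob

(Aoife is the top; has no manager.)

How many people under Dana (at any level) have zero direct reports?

The only person in Dana's organization with no one reporting to them is Yusuf. That is 1.

1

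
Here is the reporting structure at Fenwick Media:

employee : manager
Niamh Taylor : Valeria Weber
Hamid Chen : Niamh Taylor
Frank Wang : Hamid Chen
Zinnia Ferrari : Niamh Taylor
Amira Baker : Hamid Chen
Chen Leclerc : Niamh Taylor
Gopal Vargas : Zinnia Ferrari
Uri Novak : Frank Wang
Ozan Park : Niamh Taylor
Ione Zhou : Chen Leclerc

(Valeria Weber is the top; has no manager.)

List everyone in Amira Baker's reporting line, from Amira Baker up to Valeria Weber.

Amira Baker reports to Hamid Chen. Hamid Chen reports to Niamh Taylor. Niamh Taylor reports to Valeria Weber. Valeria Weber is at the top.

Amira Baker -> Hamid Chen -> Niamh Taylor -> Valeria Weber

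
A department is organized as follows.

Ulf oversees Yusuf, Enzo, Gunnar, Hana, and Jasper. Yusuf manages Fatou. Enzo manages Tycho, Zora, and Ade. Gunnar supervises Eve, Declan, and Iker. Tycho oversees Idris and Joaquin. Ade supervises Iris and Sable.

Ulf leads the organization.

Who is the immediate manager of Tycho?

Enzo

Tycho reports directly to Enzo.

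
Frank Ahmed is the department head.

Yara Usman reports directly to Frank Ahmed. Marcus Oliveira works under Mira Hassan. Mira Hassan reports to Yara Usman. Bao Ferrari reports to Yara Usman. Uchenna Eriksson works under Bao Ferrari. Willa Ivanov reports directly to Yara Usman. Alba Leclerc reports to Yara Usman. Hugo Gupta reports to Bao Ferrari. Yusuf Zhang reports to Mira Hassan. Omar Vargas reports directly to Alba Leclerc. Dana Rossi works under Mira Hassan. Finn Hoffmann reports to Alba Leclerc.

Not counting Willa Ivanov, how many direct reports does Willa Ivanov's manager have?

Willa Ivanov reports to Yara Usman. Yara Usman's other direct reports are Mira Hassan, Bao Ferrari, Alba Leclerc — 3 peers.

3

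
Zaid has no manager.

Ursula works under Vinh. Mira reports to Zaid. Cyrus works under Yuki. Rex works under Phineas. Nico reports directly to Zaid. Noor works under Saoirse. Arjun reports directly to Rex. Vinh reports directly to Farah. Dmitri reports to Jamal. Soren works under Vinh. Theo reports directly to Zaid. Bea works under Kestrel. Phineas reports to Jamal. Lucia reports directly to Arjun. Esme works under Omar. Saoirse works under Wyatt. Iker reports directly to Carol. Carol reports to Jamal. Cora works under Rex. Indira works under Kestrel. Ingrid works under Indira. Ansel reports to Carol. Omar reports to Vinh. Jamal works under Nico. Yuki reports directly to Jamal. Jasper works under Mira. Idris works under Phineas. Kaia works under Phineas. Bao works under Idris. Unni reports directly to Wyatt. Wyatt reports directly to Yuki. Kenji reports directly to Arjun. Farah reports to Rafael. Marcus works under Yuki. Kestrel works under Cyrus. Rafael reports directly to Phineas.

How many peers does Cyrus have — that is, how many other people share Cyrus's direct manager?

2

Cyrus reports to Yuki. Yuki's other direct reports are Marcus, Wyatt — 2 peers.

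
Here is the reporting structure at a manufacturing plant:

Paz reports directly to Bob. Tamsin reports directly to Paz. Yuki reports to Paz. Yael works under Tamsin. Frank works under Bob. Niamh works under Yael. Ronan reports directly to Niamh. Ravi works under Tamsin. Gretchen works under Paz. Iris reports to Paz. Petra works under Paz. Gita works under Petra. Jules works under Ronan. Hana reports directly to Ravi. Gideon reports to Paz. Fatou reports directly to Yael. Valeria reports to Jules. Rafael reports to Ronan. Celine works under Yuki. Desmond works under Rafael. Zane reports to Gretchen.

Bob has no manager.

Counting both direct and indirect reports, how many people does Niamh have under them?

Niamh directly manages Ronan. Under Ronan: Rafael, Desmond, Jules, Valeria (4). That's 5 in total.

5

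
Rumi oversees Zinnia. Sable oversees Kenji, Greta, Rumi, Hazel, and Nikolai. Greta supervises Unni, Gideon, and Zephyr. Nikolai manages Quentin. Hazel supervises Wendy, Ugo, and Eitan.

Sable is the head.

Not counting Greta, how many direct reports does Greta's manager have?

4

Greta reports to Sable. Sable's other direct reports are Kenji, Rumi, Hazel, Nikolai — 4 peers.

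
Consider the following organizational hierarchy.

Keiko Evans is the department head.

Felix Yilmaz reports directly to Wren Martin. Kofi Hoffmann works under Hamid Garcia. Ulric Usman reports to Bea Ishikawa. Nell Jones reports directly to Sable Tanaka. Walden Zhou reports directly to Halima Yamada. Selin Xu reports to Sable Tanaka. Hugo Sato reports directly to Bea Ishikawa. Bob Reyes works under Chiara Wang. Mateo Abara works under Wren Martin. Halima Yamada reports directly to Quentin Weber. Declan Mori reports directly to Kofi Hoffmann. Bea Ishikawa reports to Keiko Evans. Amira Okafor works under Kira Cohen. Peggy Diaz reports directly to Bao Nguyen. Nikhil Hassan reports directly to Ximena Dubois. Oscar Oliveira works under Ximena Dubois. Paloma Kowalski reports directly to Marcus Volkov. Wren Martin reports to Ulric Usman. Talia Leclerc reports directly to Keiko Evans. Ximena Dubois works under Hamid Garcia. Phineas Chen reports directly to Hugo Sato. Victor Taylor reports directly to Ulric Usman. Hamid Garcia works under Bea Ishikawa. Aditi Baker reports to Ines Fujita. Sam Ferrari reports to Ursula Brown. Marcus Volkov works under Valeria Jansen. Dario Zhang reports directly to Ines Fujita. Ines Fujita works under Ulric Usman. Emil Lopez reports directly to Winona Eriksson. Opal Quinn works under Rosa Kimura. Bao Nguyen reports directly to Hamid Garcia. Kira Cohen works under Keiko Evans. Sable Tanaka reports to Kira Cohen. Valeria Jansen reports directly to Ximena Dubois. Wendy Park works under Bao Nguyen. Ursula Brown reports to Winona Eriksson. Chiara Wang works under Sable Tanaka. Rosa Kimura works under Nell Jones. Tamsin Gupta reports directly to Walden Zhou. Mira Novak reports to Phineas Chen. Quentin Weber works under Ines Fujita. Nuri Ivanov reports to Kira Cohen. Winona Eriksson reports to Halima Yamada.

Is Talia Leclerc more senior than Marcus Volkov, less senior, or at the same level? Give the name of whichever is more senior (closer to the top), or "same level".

Talia Leclerc is 1 level below Keiko Evans; Marcus Volkov is 5. Talia Leclerc is higher.

Talia Leclerc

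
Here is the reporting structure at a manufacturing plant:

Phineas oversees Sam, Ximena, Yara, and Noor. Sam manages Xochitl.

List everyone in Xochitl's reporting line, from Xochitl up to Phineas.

Xochitl reports to Sam. Sam reports to Phineas. Phineas is at the top.

Xochitl -> Sam -> Phineas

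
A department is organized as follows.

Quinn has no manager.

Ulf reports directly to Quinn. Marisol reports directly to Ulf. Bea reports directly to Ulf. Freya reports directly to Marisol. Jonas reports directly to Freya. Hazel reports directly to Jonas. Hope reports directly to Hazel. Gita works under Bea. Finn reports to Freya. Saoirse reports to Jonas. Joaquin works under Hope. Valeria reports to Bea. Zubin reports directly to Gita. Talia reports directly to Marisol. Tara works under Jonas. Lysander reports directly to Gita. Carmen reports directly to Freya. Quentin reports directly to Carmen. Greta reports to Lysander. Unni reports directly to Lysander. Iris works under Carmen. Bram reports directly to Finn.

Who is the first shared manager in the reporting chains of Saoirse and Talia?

Saoirse's chain of managers is Jonas, Freya, Marisol, Ulf, Quinn. Talia's chain of managers is Marisol, Ulf, Quinn. The first manager that appears in both chains is Marisol.

Marisol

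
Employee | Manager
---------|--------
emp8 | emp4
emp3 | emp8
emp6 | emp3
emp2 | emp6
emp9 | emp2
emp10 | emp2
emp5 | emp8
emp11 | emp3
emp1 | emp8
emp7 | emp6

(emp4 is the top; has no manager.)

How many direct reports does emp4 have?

1

emp4 directly manages emp8. That is 1 direct report.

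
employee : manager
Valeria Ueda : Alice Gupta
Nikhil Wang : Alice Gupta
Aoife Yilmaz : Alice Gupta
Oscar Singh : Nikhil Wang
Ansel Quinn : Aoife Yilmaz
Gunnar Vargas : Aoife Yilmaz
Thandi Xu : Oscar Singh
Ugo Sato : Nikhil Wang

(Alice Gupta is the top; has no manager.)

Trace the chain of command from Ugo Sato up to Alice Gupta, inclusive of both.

Ugo Sato -> Nikhil Wang -> Alice Gupta

Ugo Sato reports to Nikhil Wang. Nikhil Wang reports to Alice Gupta. Alice Gupta is at the top.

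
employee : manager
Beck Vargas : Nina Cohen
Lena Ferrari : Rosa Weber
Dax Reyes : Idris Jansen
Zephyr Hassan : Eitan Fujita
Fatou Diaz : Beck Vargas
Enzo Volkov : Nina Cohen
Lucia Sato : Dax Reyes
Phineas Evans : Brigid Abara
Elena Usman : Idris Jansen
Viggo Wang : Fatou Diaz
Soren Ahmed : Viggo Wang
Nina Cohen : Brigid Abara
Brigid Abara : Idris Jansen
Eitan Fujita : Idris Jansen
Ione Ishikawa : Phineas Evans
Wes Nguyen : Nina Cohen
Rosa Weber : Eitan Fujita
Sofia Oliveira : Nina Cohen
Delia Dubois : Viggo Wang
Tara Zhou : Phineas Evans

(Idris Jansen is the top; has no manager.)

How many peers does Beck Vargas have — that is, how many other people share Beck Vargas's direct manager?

Beck Vargas reports to Nina Cohen. Nina Cohen's other direct reports are Wes Nguyen, Enzo Volkov, Sofia Oliveira — 3 peers.

3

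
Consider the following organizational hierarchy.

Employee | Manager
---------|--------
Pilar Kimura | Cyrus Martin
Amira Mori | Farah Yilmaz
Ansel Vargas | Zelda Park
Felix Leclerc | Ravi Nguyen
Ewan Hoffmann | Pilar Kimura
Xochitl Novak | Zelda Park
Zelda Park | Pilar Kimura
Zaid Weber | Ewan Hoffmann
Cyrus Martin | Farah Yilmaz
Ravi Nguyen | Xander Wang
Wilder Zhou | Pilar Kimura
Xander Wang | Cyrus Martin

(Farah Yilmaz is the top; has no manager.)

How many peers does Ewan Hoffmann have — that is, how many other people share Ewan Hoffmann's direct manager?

2

Ewan Hoffmann reports to Pilar Kimura. Pilar Kimura's other direct reports are Zelda Park, Wilder Zhou — 2 peers.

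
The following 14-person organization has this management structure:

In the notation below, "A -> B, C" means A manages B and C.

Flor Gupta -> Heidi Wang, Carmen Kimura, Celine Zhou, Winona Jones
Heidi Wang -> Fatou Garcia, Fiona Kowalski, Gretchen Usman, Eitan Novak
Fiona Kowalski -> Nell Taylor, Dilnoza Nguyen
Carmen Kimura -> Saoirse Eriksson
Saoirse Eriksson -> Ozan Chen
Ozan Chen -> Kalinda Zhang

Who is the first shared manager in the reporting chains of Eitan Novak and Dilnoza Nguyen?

Eitan Novak's chain of managers is Heidi Wang, Flor Gupta. Dilnoza Nguyen's chain of managers is Fiona Kowalski, Heidi Wang, Flor Gupta. The first manager that appears in both chains is Heidi Wang.

Heidi Wang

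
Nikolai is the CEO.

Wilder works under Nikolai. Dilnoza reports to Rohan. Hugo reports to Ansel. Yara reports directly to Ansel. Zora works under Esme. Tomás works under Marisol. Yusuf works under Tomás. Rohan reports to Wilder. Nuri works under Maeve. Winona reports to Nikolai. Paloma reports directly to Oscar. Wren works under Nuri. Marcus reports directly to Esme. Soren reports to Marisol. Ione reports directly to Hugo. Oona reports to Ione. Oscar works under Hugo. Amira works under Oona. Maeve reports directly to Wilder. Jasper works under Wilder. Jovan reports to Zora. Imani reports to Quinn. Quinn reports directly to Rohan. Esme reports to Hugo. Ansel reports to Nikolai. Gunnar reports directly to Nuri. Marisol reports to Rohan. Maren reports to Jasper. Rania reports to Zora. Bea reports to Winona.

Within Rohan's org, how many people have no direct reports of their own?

The people in Rohan's organization with no one reporting to them are Imani, Dilnoza, Soren, Yusuf. That is 4.

4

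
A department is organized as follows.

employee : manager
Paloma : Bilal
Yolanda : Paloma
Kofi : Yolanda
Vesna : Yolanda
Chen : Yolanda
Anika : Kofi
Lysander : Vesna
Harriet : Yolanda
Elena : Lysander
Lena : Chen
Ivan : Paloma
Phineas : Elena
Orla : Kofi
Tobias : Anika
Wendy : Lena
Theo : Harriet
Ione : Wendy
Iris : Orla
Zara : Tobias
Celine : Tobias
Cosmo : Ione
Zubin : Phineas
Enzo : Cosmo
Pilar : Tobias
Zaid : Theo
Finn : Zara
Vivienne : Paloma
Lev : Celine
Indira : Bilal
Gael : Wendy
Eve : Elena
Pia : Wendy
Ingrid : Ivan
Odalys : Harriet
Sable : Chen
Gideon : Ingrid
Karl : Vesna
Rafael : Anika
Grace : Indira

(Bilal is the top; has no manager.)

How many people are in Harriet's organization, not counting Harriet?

Harriet directly manages Theo, Odalys. Under Theo: Zaid (1). Odalys has no reports. So Harriet's organization is 2 direct reports plus everyone under them: 2 + 1 = 3.

3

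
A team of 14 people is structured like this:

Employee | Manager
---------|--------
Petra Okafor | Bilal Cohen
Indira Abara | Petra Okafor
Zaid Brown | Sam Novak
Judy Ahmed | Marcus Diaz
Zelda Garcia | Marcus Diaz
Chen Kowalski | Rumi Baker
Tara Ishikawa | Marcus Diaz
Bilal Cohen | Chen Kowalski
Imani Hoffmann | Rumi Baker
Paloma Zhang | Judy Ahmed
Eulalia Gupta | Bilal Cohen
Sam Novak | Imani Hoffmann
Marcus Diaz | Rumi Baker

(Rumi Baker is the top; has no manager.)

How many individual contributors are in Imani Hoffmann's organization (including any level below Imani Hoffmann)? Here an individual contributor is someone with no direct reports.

1

The only person in Imani Hoffmann's organization with no one reporting to them is Zaid Brown. That is 1.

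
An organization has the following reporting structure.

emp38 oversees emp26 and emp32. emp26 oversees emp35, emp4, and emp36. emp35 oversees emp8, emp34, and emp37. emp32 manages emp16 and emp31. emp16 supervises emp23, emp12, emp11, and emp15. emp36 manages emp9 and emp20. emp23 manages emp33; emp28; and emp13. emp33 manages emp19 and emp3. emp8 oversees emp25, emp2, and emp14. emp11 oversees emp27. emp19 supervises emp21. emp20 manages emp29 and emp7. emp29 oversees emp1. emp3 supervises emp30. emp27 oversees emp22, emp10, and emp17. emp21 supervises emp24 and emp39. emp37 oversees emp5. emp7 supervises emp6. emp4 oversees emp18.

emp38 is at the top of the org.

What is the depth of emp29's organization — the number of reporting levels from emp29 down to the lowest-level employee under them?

1

The longest chain under emp29 runs emp29 → emp1, which is 1 level below emp29.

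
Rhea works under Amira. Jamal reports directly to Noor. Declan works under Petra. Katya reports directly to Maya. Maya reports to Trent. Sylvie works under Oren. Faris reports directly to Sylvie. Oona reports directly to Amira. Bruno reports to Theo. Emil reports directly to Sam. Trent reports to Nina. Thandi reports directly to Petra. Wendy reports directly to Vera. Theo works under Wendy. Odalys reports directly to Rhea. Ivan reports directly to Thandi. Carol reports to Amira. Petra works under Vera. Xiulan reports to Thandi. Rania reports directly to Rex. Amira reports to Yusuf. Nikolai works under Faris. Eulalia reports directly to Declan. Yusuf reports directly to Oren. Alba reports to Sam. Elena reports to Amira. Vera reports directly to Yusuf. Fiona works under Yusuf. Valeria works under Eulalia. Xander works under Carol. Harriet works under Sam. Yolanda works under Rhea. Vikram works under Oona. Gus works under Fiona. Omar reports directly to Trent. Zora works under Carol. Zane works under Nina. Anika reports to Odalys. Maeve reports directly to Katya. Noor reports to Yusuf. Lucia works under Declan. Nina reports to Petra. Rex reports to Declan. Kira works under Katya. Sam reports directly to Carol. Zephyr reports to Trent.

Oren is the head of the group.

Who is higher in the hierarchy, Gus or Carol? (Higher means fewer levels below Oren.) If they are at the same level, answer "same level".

Both Gus and Carol are 3 levels below Oren.

same level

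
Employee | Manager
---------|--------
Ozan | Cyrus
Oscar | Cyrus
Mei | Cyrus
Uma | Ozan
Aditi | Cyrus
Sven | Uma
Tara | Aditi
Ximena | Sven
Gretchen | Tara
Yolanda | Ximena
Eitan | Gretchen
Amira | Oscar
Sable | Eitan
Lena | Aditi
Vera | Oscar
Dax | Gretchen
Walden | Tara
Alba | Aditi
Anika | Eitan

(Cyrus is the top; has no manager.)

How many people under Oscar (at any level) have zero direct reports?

The people in Oscar's organization with no one reporting to them are Vera, Amira. That is 2.

2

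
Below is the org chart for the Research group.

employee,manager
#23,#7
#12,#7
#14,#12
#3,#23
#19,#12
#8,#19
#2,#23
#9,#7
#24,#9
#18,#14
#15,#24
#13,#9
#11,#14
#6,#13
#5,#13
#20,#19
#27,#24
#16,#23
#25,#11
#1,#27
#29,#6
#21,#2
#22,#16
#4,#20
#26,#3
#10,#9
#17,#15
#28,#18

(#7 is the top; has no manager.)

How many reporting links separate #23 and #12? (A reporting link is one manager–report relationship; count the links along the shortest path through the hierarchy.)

2

#23 is 1 level below #7, and #12 is 1 level below #7 (their lowest common manager). The shortest path runs up from #23 to #7 and back down to #12: 1 + 1 = 2 links.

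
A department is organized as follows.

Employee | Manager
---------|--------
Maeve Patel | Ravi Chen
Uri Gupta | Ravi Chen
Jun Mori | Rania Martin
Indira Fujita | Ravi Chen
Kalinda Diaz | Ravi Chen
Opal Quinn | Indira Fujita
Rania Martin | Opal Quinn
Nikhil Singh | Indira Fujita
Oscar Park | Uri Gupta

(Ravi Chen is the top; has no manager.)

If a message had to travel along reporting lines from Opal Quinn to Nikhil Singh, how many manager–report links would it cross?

Opal Quinn is 1 level below Indira Fujita, and Nikhil Singh is 1 level below Indira Fujita (their lowest common manager). The shortest path runs up from Opal Quinn to Indira Fujita and back down to Nikhil Singh: 1 + 1 = 2 links.

2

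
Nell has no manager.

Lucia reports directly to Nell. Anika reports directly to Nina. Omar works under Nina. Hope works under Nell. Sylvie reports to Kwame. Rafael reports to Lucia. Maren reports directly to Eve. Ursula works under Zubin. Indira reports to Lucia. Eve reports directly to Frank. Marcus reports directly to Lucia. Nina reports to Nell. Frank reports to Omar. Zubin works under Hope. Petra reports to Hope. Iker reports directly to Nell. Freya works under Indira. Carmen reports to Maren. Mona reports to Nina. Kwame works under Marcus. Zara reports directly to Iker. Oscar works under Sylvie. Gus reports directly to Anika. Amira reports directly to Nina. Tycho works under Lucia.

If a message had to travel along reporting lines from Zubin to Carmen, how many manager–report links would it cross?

8

Zubin is 2 levels below Nell, and Carmen is 6 levels below Nell (their lowest common manager). The shortest path runs up from Zubin to Nell and back down to Carmen: 2 + 6 = 8 links.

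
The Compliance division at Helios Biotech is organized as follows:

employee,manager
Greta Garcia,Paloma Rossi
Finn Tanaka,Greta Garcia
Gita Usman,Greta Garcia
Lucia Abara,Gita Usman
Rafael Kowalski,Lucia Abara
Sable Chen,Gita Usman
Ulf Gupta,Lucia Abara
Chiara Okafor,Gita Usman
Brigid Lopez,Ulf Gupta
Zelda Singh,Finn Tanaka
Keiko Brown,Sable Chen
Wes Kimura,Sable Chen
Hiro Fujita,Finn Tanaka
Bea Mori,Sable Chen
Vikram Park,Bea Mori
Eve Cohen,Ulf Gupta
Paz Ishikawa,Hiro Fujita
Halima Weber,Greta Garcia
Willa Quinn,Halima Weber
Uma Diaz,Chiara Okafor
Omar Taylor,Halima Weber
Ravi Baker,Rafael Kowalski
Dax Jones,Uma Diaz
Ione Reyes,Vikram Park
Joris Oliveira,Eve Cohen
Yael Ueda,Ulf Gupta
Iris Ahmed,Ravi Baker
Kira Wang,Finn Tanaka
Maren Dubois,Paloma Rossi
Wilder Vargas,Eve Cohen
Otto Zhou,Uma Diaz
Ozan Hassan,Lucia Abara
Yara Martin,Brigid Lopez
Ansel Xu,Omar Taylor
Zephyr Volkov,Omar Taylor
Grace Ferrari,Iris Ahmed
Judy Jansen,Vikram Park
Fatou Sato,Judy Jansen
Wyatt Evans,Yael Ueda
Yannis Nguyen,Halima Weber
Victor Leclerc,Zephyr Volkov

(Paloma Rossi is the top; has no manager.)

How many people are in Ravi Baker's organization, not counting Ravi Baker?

2

Ravi Baker directly manages Iris Ahmed. Under Iris Ahmed: Grace Ferrari (1). That's 2 in total.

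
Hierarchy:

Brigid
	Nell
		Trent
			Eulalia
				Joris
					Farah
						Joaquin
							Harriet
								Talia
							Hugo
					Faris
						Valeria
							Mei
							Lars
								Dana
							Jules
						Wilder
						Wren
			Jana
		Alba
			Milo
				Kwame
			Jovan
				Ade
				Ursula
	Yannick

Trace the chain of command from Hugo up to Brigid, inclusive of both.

Hugo reports to Joaquin. Joaquin reports to Farah. Farah reports to Joris. Joris reports to Eulalia. Eulalia reports to Trent. Trent reports to Nell. Nell reports to Brigid. Brigid is at the top.

Hugo -> Joaquin -> Farah -> Joris -> Eulalia -> Trent -> Nell -> Brigid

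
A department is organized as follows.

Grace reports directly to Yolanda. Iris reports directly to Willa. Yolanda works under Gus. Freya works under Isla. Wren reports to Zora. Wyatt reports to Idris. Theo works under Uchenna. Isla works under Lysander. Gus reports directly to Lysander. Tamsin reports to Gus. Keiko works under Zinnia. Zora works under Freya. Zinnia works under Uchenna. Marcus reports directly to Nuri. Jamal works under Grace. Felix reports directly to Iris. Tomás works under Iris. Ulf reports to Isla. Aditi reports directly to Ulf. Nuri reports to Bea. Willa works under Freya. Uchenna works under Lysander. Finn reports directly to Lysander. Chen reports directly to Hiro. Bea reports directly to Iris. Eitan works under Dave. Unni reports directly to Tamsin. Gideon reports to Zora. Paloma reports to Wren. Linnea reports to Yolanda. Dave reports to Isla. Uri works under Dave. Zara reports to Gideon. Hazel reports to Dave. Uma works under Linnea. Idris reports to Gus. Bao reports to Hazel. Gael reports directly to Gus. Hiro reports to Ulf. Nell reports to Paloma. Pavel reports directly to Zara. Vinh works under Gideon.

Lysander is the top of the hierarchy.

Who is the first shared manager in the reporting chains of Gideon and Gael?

Lysander

Gideon's chain of managers is Zora, Freya, Isla, Lysander. Gael's chain of managers is Gus, Lysander. The first manager that appears in both chains is Lysander.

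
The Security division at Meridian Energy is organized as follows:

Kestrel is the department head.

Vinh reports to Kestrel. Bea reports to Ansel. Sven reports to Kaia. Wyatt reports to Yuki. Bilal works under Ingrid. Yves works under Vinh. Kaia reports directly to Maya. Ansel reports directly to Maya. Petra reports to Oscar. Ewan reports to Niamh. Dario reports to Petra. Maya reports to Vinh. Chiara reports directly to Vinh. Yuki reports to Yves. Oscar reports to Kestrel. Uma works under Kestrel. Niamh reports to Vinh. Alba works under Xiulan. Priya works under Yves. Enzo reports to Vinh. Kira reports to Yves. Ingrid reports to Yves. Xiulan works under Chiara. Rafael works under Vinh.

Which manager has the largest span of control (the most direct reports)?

Vinh

Direct-report counts: Kestrel has 3; Oscar has 1; Petra has 1; Vinh has 6; Niamh has 1; Chiara has 1; Xiulan has 1; Yves has 4; Ingrid has 1; Yuki has 1; Maya has 2; Kaia has 1; Ansel has 1. The largest is 6, held by Vinh.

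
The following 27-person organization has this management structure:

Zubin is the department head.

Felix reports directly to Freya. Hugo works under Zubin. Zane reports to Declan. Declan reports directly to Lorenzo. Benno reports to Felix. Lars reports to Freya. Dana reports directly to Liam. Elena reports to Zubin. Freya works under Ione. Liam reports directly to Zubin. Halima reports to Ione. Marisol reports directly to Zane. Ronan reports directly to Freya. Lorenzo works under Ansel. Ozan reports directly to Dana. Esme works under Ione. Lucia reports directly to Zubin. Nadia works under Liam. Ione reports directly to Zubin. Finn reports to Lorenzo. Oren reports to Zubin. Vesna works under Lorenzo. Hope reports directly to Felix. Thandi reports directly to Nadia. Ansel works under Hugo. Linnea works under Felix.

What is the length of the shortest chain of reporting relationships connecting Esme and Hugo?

Esme is 2 levels below Zubin, and Hugo is 1 level below Zubin (their lowest common manager). The shortest path runs up from Esme to Zubin and back down to Hugo: 2 + 1 = 3 links.

3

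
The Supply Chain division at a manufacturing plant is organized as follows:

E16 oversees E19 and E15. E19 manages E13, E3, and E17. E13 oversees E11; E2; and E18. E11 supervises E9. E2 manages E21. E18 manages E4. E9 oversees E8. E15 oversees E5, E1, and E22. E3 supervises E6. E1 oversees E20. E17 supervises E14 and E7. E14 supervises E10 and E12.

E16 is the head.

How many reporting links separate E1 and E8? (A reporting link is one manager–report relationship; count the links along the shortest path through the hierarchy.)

7

E1 is 2 levels below E16, and E8 is 5 levels below E16 (their lowest common manager). The shortest path runs up from E1 to E16 and back down to E8: 2 + 5 = 7 links.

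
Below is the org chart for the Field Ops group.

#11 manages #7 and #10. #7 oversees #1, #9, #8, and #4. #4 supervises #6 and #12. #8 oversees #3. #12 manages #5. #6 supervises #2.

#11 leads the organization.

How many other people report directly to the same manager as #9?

#9 reports to #7. #7's other direct reports are #4, #8, #1 — 3 peers.

3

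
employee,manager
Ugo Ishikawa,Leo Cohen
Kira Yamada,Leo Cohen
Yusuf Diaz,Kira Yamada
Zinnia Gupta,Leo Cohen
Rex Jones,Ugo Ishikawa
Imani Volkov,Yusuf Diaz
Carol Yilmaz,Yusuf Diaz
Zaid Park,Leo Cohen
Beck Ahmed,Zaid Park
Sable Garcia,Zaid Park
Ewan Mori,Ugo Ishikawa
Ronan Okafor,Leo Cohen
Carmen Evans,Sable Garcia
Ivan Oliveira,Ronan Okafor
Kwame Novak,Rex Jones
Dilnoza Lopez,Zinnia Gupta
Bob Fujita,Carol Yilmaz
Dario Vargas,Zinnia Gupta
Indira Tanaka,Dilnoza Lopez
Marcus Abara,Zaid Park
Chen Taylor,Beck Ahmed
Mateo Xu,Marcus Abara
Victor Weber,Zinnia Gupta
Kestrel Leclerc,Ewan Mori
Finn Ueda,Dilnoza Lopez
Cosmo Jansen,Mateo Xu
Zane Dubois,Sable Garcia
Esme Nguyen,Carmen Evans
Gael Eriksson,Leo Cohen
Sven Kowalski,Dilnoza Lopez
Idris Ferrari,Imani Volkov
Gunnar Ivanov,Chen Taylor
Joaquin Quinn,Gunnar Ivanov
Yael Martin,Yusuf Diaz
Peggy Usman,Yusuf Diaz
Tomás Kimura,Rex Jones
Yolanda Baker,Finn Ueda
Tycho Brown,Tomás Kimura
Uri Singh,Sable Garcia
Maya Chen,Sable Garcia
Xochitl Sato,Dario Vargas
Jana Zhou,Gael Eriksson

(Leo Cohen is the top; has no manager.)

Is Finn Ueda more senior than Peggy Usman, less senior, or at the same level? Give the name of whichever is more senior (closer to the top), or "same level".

same level

Both Finn Ueda and Peggy Usman are 3 levels below Leo Cohen.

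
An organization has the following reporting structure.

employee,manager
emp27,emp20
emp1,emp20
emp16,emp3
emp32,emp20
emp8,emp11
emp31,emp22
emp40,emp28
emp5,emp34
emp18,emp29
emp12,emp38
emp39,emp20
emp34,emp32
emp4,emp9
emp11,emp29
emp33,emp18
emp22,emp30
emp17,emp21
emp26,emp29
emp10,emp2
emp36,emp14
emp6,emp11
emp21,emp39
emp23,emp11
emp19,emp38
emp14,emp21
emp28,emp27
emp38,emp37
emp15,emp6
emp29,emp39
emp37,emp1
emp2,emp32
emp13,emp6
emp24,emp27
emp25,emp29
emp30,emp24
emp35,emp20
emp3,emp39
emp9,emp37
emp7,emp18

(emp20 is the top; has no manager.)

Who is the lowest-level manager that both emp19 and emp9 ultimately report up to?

emp19's chain of managers is emp38, emp37, emp1, emp20. emp9's chain of managers is emp37, emp1, emp20. The first manager that appears in both chains is emp37.

emp37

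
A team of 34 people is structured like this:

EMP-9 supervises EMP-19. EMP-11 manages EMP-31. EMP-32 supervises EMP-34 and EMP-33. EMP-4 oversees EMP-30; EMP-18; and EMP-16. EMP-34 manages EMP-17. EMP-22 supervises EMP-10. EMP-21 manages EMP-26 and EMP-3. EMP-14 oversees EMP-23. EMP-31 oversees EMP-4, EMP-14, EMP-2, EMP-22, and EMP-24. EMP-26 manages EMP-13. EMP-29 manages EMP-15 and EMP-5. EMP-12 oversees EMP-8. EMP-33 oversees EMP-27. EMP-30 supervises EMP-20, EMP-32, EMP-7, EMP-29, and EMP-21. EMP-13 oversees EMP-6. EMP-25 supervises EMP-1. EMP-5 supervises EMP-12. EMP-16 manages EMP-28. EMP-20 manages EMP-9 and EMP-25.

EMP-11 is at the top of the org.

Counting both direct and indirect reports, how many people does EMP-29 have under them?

EMP-29 directly manages EMP-15, EMP-5. EMP-15 has no reports. Under EMP-5: EMP-12, EMP-8 (2). So EMP-29's organization is 2 direct reports plus everyone under them: 1 + 3 = 4.

4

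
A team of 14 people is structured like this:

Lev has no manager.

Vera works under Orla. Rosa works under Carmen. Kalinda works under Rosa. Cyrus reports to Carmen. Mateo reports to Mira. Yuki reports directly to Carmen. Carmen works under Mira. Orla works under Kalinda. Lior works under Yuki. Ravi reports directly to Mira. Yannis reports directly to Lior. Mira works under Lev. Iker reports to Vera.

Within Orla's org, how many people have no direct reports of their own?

The only person in Orla's organization with no one reporting to them is Iker. That is 1.

1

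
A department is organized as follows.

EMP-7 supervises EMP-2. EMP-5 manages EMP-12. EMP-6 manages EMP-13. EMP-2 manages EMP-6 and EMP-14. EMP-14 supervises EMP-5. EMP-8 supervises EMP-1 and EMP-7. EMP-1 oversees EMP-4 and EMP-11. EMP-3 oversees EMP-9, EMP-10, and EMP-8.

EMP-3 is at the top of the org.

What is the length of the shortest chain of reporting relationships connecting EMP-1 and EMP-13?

EMP-1 is 1 level below EMP-8, and EMP-13 is 4 levels below EMP-8 (their lowest common manager). The shortest path runs up from EMP-1 to EMP-8 and back down to EMP-13: 1 + 4 = 5 links.

5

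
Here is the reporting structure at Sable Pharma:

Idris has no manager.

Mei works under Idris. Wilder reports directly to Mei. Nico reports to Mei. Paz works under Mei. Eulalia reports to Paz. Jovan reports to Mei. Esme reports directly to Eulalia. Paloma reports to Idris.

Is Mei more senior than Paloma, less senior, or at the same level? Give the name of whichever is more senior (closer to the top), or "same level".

Both Mei and Paloma are 1 level below Idris.

same level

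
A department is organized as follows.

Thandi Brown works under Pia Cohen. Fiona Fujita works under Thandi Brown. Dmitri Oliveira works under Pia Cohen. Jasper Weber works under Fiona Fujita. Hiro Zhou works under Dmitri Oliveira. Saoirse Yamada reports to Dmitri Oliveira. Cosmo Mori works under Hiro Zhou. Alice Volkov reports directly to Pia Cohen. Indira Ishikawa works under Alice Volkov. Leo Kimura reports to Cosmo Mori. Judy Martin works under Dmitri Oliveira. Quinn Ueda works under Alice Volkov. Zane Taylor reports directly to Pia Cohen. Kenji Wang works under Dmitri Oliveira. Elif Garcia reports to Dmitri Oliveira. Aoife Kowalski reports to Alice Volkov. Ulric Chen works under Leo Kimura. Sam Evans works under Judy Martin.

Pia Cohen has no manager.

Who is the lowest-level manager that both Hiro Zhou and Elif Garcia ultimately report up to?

Hiro Zhou's chain of managers is Dmitri Oliveira, Pia Cohen. Elif Garcia's chain of managers is Dmitri Oliveira, Pia Cohen. The first manager that appears in both chains is Dmitri Oliveira.

Dmitri Oliveira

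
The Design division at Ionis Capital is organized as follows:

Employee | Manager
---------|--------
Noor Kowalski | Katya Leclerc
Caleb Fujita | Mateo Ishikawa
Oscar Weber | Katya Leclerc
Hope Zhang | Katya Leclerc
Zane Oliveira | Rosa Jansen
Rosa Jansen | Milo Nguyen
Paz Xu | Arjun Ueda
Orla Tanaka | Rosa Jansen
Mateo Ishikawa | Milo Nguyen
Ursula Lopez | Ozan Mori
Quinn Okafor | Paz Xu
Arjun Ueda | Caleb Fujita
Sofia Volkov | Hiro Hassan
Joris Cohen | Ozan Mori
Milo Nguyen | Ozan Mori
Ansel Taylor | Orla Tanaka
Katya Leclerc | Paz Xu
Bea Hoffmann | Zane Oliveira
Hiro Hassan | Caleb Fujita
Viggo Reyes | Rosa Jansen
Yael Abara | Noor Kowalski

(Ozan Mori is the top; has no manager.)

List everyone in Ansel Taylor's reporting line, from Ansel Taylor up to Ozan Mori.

Ansel Taylor reports to Orla Tanaka. Orla Tanaka reports to Rosa Jansen. Rosa Jansen reports to Milo Nguyen. Milo Nguyen reports to Ozan Mori. Ozan Mori is at the top.

Ansel Taylor -> Orla Tanaka -> Rosa Jansen -> Milo Nguyen -> Ozan Mori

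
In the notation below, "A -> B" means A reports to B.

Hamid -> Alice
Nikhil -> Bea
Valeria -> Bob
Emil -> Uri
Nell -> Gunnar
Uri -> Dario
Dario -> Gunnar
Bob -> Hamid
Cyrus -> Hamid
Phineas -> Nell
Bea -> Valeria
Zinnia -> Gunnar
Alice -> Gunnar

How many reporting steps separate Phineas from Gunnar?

2

Chain from Phineas up to Gunnar: Phineas → Nell → Gunnar. That is 2 steps up, so Phineas is 2 levels below Gunnar.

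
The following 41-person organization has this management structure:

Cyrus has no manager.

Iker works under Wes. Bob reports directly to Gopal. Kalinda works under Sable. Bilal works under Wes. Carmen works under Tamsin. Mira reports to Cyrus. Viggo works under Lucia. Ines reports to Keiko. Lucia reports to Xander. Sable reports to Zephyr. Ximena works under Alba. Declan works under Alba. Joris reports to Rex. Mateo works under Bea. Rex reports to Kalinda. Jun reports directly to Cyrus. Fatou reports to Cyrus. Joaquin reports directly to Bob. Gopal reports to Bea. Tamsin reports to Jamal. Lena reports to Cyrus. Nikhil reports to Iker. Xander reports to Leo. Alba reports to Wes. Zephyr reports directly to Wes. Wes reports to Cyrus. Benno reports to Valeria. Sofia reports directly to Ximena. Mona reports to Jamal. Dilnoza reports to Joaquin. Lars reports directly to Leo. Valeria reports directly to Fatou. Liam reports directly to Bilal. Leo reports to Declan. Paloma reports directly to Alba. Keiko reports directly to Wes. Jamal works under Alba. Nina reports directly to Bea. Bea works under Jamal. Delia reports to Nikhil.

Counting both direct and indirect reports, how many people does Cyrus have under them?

40

Cyrus directly manages Wes, Mira, Lena, Jun, Fatou. Under Wes: Keiko, Ines, Iker, Nikhil, Delia, Zephyr, Sable, Kalinda, Rex, Joris, Alba, Paloma, Jamal, Mona, Tamsin, Carmen, Bea, Nina, Mateo, Gopal, Bob, Joaquin, Dilnoza, Ximena, Sofia, Declan, Leo, Xander, Lucia, Viggo, Lars, Bilal, Liam (33). Mira has no reports. Lena has no reports. Jun has no reports. Under Fatou: Valeria, Benno (2). So Cyrus's organization is 5 direct reports plus everyone under them: 34 + 1 + 1 + 1 + 3 = 40.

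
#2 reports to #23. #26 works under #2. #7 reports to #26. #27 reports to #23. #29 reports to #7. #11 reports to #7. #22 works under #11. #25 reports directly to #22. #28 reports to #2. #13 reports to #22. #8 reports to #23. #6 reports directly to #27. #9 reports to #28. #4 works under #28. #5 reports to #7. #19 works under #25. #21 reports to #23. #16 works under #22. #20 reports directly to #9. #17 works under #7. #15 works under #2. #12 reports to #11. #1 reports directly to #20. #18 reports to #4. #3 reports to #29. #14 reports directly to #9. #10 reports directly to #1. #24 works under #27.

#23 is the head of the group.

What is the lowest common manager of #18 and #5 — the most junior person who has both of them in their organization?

#2

#18's chain of managers is #4, #28, #2, #23. #5's chain of managers is #7, #26, #2, #23. The first manager that appears in both chains is #2.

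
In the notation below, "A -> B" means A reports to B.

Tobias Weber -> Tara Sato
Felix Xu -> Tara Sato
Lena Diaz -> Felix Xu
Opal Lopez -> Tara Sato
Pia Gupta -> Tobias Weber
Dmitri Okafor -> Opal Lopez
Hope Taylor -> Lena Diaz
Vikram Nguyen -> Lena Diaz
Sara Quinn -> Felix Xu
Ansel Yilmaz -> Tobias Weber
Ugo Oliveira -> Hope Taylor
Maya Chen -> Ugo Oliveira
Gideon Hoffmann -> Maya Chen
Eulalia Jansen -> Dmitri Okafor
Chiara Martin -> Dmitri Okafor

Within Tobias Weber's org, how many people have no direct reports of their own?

The people in Tobias Weber's organization with no one reporting to them are Ansel Yilmaz, Pia Gupta. That is 2.

2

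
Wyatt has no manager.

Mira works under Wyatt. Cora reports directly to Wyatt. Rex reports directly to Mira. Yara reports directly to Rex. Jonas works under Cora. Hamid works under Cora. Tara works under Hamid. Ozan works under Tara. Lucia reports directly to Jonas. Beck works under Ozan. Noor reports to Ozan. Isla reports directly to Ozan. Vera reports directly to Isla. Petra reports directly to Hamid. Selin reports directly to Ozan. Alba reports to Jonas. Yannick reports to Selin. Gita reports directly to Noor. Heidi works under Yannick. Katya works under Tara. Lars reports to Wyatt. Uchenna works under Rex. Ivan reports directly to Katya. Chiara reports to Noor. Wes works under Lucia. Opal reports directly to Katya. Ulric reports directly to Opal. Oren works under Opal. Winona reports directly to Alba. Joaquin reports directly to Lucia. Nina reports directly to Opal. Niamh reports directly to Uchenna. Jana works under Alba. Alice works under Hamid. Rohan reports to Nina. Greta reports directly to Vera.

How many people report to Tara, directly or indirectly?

18

Tara directly manages Ozan, Katya. Under Ozan: Selin, Yannick, Heidi, Isla, Vera, Greta, Noor, Chiara, Gita, Beck (10). Under Katya: Opal, Nina, Rohan, Oren, Ulric, Ivan (6). So Tara's organization is 2 direct reports plus everyone under them: 11 + 7 = 18.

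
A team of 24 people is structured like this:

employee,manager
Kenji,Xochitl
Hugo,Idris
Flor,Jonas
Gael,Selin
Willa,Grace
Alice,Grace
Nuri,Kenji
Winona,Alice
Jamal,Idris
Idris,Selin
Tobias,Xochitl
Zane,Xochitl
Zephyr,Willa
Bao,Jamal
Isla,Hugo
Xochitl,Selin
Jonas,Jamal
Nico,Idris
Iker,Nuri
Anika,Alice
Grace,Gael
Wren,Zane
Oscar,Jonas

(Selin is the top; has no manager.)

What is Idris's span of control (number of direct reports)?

Idris directly manages Hugo, Jamal, Nico. That is 3 direct reports.

3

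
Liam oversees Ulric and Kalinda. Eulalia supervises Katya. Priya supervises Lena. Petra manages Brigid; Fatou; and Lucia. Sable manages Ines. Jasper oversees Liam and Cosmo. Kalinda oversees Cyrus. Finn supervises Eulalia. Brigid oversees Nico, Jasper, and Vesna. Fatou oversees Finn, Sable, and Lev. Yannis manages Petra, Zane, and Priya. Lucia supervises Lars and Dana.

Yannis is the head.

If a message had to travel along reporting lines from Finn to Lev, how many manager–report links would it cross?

2

Finn is 1 level below Fatou, and Lev is 1 level below Fatou (their lowest common manager). The shortest path runs up from Finn to Fatou and back down to Lev: 1 + 1 = 2 links.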